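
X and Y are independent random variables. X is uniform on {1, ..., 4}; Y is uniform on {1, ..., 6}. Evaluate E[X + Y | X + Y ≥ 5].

P(X + Y ≥ 5) = 3/4.
Summing (X+Y)·P(x,y) over outcomes with X + Y ≥ 5 gives 31/6.
E[X + Y | X + Y ≥ 5] = (31/6) / (3/4) = 62/9.

62/9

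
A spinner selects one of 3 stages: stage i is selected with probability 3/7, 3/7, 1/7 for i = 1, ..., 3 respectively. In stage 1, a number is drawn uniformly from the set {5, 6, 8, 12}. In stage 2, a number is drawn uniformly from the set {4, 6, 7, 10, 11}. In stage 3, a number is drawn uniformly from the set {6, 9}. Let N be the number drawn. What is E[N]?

153/20

E[N | stage 1] = (5+6+8+12)/4 = 31/4.
E[N | stage 2] = (4+6+7+10+11)/5 = 38/5.
E[N | stage 3] = (6+9)/2 = 15/2.
By the law of total expectation,
E[N] = (3/7)·(31/4) + (3/7)·(38/5) + (1/7)·(15/2) = 153/20.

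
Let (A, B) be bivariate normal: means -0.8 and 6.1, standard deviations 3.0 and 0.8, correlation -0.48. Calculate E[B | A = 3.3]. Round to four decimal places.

E[B | A=x] = μ_B + ρ(σ_B/σ_A)(x − μ_A) for jointly normal variables.
E[B | A=3.3] = 6.1 + (-0.48)·(0.8/3.0)·(3.3 − (-0.8)) = 6.1 + (-0.128)·(4.1) = 5.5752.

5.5752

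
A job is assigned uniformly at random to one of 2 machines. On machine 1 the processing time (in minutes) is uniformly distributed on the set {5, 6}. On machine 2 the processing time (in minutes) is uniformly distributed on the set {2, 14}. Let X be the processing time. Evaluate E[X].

E[X | machine 1] = (5+6)/2 = 11/2.
E[X | machine 2] = (2+14)/2 = 8.
By the law of total expectation,
E[X] = (1/2)·(11/2) + (1/2)·(8) = 27/4.

27/4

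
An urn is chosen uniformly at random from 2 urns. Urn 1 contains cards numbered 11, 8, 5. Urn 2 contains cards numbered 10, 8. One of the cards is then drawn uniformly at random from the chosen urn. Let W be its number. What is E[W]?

17/2

E[W | urn 1] = (11+8+5)/3 = 8.
E[W | urn 2] = (10+8)/2 = 9.
By the law of total expectation,
E[W] = (1/2)·(8) + (1/2)·(9) = 17/2.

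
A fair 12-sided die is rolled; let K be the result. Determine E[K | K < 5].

Given K < 5, K is equally likely to be any of {1, 2, 3, 4}.
E[K | K < 5] = (1 + 2 + 3 + 4) / 4 = 5/2.

5/2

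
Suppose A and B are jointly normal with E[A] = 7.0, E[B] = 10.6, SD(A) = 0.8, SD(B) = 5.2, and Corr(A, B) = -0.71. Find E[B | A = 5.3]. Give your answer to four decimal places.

For a bivariate normal, E[B | A=x] = μ_B + ρ·(σ_B/σ_A)·(x − μ_A).
E[B | A=5.3] = 10.6 + (-0.71)·(5.2/0.8)·(5.3 − (7.0)) = 10.6 + (-4.615)·(-1.7) = 18.4455.

18.4455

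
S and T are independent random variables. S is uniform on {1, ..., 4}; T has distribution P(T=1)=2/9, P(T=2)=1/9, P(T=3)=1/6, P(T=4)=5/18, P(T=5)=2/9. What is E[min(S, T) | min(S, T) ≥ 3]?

27/8

P(min(S, T) ≥ 3) = 1/3.
Summing min(S,T)·P(x,y) over outcomes with min(S, T) ≥ 3 gives 9/8.
E[min(S, T) | min(S, T) ≥ 3] = (9/8) / (1/3) = 27/8.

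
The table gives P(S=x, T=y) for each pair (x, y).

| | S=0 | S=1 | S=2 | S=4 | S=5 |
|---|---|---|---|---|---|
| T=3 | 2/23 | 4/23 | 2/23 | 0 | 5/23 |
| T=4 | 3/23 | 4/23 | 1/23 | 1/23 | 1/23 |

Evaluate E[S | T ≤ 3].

P(T ≤ 3) = 13/23.
Σ S·P over the event = 0·(2/23) + 1·(4/23) + 2·(2/23) + 5·(5/23) = 33/23.
E[S | T ≤ 3] = (33/23) / (13/23) = 33/13.

33/13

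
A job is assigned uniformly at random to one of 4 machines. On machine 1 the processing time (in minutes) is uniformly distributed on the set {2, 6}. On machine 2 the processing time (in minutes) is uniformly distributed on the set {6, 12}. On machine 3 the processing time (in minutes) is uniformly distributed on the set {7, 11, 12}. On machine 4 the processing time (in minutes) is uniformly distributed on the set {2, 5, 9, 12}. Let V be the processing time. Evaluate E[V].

15/2

E[V | machine 1] = (2+6)/2 = 4.
E[V | machine 2] = (6+12)/2 = 9.
E[V | machine 3] = (7+11+12)/3 = 10.
E[V | machine 4] = (2+5+9+12)/4 = 7.
E[V] = (1/4)·(4) + (1/4)·(9) + (1/4)·(10) + (1/4)·(7) = 15/2.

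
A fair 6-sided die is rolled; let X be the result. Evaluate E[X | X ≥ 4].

Given X ≥ 4, X is equally likely to be any of {4, 5, 6}.
E[X | X ≥ 4] = (4 + 5 + 6) / 3 = 5.

5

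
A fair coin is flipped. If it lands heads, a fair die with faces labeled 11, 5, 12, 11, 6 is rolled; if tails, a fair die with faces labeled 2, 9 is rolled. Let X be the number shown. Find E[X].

29/4

E[X | heads] = (11+5+12+11+6)/5 = 9.
E[X | tails] = (2+9)/2 = 11/2.
By the law of total expectation,
E[X] = (1/2)·(9) + (1/2)·(11/2) = 29/4.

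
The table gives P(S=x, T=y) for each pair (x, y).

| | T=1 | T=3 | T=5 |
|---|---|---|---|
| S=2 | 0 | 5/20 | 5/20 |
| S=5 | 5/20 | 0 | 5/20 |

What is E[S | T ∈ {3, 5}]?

3

P(T ∈ {3, 5}) = 3/4.
Σ S·P over the event = 2·(5/20) + 2·(5/20) + 5·(5/20) = 9/4.
E[S | T ∈ {3, 5}] = (9/4) / (3/4) = 3.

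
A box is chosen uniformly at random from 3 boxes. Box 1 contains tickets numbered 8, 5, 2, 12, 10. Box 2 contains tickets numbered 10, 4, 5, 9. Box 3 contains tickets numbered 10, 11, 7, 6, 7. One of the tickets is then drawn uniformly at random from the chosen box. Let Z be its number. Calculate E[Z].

113/15

E[Z | box 1] = (8+5+2+12+10)/5 = 37/5.
E[Z | box 2] = (10+4+5+9)/4 = 7.
E[Z | box 3] = (10+11+7+6+7)/5 = 41/5.
E[Z] = (1/3)·(37/5) + (1/3)·(7) + (1/3)·(41/5) = 113/15.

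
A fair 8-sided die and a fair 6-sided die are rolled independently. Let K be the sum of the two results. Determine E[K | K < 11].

P(K < 11) = 19/24.
E[K | K < 11] = (11/2) / (19/24) = 132/19.

132/19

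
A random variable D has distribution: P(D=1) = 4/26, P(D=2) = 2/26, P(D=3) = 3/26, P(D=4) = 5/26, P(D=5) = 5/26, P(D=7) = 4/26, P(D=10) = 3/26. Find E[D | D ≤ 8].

90/23

P(D ≤ 8) = 23/26.
Σ over the event: 1·2/13 + 2·1/13 + 3·3/26 + 4·5/26 + 5·5/26 + 7·2/13 = 45/13.
E[D | D ≤ 8] = (45/13) / (23/26) = 90/23.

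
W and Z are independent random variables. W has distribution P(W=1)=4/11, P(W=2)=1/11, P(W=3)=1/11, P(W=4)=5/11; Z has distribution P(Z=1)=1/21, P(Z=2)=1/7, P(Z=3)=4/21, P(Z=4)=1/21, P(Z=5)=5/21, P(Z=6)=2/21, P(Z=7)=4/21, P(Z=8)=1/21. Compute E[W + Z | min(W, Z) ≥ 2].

233/28

P(min(W, Z) ≥ 2) = 20/33.
Summing (W+Z)·P(x,y) over outcomes with min(W, Z) ≥ 2 gives 1165/231.
E[W + Z | min(W, Z) ≥ 2] = (1165/231) / (20/33) = 233/28.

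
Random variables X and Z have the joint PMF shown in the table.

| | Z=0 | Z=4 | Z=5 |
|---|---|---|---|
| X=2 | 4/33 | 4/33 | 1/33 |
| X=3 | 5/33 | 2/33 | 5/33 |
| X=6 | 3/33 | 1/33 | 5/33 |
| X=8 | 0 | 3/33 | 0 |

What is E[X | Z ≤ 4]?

P(Z ≤ 4) = 2/3.
Σ X·P over the event = 2·(4/33) + 2·(4/33) + 3·(5/33) + 3·(2/33) + 6·(3/33) + 6·(1/33) + 8·(3/33) = 85/33.
E[X | Z ≤ 4] = (85/33) / (2/3) = 85/22.

85/22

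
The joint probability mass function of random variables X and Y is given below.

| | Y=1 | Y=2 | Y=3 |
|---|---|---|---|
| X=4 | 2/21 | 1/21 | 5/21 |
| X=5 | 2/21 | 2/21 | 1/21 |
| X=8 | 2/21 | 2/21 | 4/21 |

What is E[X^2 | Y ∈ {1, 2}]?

P(Y ∈ {1, 2}) = 11/21.
Summing X^2·P(X=x,Y=y) over the conditioning event gives 404/21.
E[X^2 | Y ∈ {1, 2}] = (404/21) / (11/21) = 404/11.

404/11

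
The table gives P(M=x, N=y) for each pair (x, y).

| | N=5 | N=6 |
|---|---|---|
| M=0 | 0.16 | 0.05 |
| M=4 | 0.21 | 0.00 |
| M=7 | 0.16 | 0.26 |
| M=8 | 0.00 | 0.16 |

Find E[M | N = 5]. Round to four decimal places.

P(N = 5) = 0.53.
Σ M·P over the event = 0·(0.16) + 4·(0.21) + 7·(0.16) = 1.96.
E[M | N = 5] = (1.96) / (0.53) = 3.6981.

3.6981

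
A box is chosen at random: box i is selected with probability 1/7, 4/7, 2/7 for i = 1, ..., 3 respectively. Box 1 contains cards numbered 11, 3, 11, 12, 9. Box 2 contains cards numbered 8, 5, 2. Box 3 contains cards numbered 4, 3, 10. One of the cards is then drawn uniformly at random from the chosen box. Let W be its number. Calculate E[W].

608/105

E[W | box 1] = (11+3+11+12+9)/5 = 46/5.
E[W | box 2] = (8+5+2)/3 = 5.
E[W | box 3] = (4+3+10)/3 = 17/3.
E[W] = (1/7)·(46/5) + (4/7)·(5) + (2/7)·(17/3) = 608/105.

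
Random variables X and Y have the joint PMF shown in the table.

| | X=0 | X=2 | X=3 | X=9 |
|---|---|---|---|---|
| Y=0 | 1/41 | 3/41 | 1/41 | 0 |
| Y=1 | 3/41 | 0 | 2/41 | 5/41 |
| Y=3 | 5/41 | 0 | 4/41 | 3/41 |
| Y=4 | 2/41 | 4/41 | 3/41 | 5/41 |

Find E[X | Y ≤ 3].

P(Y ≤ 3) = 27/41.
Summing X·P(X=x,Y=y) over the conditioning event gives 99/41.
E[X | Y ≤ 3] = (99/41) / (27/41) = 11/3.

11/3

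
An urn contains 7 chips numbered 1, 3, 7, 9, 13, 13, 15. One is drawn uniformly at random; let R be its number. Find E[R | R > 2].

P(R > 2) = 6/7.
Σ over the event: 3·1/7 + 7·1/7 + 9·1/7 + 13·2/7 + 15·1/7 = 60/7.
E[R | R > 2] = (60/7) / (6/7) = 10.

10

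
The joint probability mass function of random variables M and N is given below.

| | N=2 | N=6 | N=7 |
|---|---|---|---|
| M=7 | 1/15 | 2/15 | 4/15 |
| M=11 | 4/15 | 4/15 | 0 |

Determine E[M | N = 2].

P(N = 2) = 1/3.
Σ M·P over the event = 7·(1/15) + 11·(4/15) = 17/5.
E[M | N = 2] = (17/5) / (1/3) = 51/5.

51/5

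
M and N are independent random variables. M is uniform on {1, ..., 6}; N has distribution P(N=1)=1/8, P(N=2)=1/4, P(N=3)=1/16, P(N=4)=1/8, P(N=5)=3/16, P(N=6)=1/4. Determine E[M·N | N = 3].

21/2

P(N = 3) = 1/16.
Summing MN·P(x,y) over outcomes with N = 3 gives 21/32.
E[M·N | N = 3] = (21/32) / (1/16) = 21/2.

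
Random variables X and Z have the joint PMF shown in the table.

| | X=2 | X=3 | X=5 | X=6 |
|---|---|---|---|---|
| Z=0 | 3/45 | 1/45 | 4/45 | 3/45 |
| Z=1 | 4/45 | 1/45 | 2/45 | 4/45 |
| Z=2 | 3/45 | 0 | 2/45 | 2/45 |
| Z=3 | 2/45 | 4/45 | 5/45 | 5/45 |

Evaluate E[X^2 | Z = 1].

219/11

P(Z = 1) = 11/45.
Summing X^2·P(X=x,Z=y) over the conditioning event gives 73/15.
E[X^2 | Z = 1] = (73/15) / (11/45) = 219/11.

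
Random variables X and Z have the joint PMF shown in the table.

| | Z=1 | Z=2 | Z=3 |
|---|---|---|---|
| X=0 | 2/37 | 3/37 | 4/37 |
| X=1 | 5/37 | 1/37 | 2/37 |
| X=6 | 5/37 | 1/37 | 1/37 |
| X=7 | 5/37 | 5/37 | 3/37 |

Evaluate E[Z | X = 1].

P(X = 1) = 8/37.
Summing Z·P(X=x,Z=y) over the conditioning event gives 13/37.
E[Z | X = 1] = (13/37) / (8/37) = 13/8.

13/8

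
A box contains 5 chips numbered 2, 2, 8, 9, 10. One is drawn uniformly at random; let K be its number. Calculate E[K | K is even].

11/2

P(K is even) = 4/5.
Σ over the event: 2·2/5 + 8·1/5 + 10·1/5 = 22/5.
E[K | K is even] = (22/5) / (4/5) = 11/2.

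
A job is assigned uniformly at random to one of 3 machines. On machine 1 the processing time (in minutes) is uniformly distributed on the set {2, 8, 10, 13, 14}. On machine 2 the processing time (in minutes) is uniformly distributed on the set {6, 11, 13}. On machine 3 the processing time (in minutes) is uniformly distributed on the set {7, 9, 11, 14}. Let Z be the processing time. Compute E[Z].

593/60

E[Z | machine 1] = (2+8+10+13+14)/5 = 47/5.
E[Z | machine 2] = (6+11+13)/3 = 10.
E[Z | machine 3] = (7+9+11+14)/4 = 41/4.
By the law of total expectation,
E[Z] = (1/3)·(47/5) + (1/3)·(10) + (1/3)·(41/4) = 593/60.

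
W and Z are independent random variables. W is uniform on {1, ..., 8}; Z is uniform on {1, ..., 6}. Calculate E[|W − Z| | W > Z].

83/27

P(W > Z) = 9/16.
Summing |W−Z|·P(x,y) over outcomes with W > Z gives 83/48.
E[|W − Z| | W > Z] = (83/48) / (9/16) = 83/27.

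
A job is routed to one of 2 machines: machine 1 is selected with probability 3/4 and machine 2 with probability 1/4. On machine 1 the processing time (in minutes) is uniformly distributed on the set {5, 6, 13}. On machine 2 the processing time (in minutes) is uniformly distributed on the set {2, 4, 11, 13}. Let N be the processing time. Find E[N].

63/8

E[N | machine 1] = (5+6+13)/3 = 8.
E[N | machine 2] = (2+4+11+13)/4 = 15/2.
E[N] = (3/4)·(8) + (1/4)·(15/2) = 63/8.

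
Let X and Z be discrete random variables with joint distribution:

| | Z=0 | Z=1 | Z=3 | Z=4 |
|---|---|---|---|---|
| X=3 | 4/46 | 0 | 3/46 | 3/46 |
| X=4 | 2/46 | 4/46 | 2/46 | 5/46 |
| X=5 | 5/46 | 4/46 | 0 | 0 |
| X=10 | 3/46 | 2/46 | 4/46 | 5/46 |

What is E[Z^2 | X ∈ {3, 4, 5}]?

P(X ∈ {3, 4, 5}) = 16/23.
Summing Z^2·P(X=x,Z=y) over the conditioning event gives 181/46.
E[Z^2 | X ∈ {3, 4, 5}] = (181/46) / (16/23) = 181/32.

181/32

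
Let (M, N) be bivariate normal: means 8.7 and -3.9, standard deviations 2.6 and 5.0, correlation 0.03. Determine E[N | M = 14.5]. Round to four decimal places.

For a bivariate normal, E[N | M=x] = μ_N + ρ·(σ_N/σ_M)·(x − μ_M).
E[N | M=14.5] = -3.9 + (0.03)·(5.0/2.6)·(14.5 − (8.7)) = -3.9 + (0.057692)·(5.8) = -3.5654.

-3.5654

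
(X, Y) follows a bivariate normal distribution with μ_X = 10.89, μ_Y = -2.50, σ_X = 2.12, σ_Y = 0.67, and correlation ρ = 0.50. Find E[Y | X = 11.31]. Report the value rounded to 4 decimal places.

-2.4336

E[Y | X=x] = μ_Y + ρ(σ_Y/σ_X)(x − μ_X) for jointly normal variables.
E[Y | X=11.31] = -2.50 + (0.50)·(0.67/2.12)·(11.31 − (10.89)) = -2.50 + (0.15802)·(0.42) = -2.4336.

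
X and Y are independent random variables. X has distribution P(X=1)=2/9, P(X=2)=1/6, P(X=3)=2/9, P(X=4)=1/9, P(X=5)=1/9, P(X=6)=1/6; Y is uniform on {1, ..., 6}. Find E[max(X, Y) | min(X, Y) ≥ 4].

116/21

P(min(X, Y) ≥ 4) = 7/36.
Summing max(X,Y)·P(x,y) over outcomes with min(X, Y) ≥ 4 gives 29/27.
E[max(X, Y) | min(X, Y) ≥ 4] = (29/27) / (7/36) = 116/21.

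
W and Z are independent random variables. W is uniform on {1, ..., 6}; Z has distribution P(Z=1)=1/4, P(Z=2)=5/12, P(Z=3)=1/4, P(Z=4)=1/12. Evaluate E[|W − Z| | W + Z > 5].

P(W + Z > 5) = 19/36.
Summing |W−Z|·P(x,y) over outcomes with W + Z > 5 gives 4/3.
E[|W − Z| | W + Z > 5] = (4/3) / (19/36) = 48/19.

48/19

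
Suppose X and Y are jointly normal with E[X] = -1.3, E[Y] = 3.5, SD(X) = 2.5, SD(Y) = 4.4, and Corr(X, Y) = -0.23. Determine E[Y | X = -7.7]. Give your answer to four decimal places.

E[Y | X=x] = μ_Y + ρ(σ_Y/σ_X)(x − μ_X) for jointly normal variables.
E[Y | X=-7.7] = 3.5 + (-0.23)·(4.4/2.5)·(-7.7 − (-1.3)) = 3.5 + (-0.4048)·(-6.4) = 6.0907.

6.0907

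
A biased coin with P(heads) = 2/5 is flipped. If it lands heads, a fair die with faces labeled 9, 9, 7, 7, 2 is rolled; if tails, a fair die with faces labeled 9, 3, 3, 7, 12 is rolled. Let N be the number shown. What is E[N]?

E[N | heads] = (9+9+7+7+2)/5 = 34/5.
E[N | tails] = (9+3+3+7+12)/5 = 34/5.
E[N] = (2/5)·(34/5) + (3/5)·(34/5) = 34/5.

34/5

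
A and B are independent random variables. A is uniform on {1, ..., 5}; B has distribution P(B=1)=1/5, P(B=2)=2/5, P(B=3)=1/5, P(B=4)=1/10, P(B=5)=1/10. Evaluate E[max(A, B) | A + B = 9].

5

P(A + B = 9) = 1/25.
Summing max(A,B)·P(x,y) over outcomes with A + B = 9 gives 1/5.
E[max(A, B) | A + B = 9] = (1/5) / (1/25) = 5.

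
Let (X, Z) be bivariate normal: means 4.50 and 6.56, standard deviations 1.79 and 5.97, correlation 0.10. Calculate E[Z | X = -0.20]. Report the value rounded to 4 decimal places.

The regression of Z on X has slope ρ·σ_Z/σ_X and passes through (μ_X, μ_Z).
E[Z | X=-0.20] = 6.56 + (0.10)·(5.97/1.79)·(-0.20 − (4.50)) = 6.56 + (0.33352)·(-4.7) = 4.9925.

4.9925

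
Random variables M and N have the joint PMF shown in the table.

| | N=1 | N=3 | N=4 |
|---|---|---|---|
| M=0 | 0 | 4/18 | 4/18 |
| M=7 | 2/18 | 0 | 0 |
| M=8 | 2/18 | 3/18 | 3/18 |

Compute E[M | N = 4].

P(N = 4) = 7/18.
Σ M·P over the event = 0·(4/18) + 8·(3/18) = 4/3.
E[M | N = 4] = (4/3) / (7/18) = 24/7.

24/7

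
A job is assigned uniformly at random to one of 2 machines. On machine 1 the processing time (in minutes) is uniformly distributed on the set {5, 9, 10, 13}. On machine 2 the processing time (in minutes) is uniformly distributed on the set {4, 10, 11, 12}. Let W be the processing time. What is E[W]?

37/4

E[W | machine 1] = (5+9+10+13)/4 = 37/4.
E[W | machine 2] = (4+10+11+12)/4 = 37/4.
E[W] = (1/2)·(37/4) + (1/2)·(37/4) = 37/4.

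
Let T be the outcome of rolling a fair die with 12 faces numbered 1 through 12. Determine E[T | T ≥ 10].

Given T ≥ 10, T is equally likely to be any of {10, 11, 12}.
E[T | T ≥ 10] = (10 + 11 + 12) / 3 = 11.

11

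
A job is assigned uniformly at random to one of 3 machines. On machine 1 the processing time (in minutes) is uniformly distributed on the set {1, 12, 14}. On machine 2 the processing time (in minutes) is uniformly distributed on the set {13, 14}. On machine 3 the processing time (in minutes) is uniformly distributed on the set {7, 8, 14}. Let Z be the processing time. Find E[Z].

193/18

E[Z | machine 1] = (1+12+14)/3 = 9.
E[Z | machine 2] = (13+14)/2 = 27/2.
E[Z | machine 3] = (7+8+14)/3 = 29/3.
E[Z] = (1/3)·(9) + (1/3)·(27/2) + (1/3)·(29/3) = 193/18.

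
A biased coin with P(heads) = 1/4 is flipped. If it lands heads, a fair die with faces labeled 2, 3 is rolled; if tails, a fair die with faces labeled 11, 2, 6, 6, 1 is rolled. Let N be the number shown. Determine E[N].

181/40

E[N | heads] = (2+3)/2 = 5/2.
E[N | tails] = (11+2+6+6+1)/5 = 26/5.
By the law of total expectation,
E[N] = (1/4)·(5/2) + (3/4)·(26/5) = 181/40.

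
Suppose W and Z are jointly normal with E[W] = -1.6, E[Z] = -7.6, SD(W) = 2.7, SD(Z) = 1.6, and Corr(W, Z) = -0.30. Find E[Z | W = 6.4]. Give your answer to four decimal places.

-9.0222

The regression of Z on W has slope ρ·σ_Z/σ_W and passes through (μ_W, μ_Z).
E[Z | W=6.4] = -7.6 + (-0.30)·(1.6/2.7)·(6.4 − (-1.6)) = -7.6 + (-0.17778)·(8) = -9.0222.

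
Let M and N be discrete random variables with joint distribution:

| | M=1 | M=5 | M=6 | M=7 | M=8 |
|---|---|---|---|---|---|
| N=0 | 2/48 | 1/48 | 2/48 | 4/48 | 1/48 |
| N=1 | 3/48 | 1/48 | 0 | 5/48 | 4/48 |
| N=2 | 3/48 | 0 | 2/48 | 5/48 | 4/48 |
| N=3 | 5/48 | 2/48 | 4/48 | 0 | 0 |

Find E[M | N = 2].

P(N = 2) = 7/24.
Σ M·P over the event = 1·(3/48) + 6·(2/48) + 7·(5/48) + 8·(4/48) = 41/24.
E[M | N = 2] = (41/24) / (7/24) = 41/7.

41/7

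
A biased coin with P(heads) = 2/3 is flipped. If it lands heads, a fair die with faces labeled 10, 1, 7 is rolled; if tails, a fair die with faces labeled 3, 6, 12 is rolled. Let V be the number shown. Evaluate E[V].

E[V | heads] = (10+1+7)/3 = 6.
E[V | tails] = (3+6+12)/3 = 7.
E[V] = (2/3)·(6) + (1/3)·(7) = 19/3.

19/3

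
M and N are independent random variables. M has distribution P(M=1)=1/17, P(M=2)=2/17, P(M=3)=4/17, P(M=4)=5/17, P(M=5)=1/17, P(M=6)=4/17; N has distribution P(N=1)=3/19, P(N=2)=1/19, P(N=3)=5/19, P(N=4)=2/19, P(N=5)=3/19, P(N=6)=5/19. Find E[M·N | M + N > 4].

2371/147

P(M + N > 4) = 294/323.
Summing MN·P(x,y) over outcomes with M + N > 4 gives 4742/323.
E[M·N | M + N > 4] = (4742/323) / (294/323) = 2371/147.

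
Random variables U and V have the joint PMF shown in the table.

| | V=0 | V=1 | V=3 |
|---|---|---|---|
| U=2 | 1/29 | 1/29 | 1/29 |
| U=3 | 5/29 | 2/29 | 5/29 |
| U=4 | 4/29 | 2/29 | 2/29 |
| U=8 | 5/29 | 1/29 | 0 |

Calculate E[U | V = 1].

4

P(V = 1) = 6/29.
Summing U·P(U=x,V=y) over the conditioning event gives 24/29.
E[U | V = 1] = (24/29) / (6/29) = 4.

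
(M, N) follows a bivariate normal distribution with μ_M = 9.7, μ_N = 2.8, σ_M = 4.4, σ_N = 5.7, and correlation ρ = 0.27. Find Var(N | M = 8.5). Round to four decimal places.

Var(N | M=x) = (1 − ρ²)·σ_N².
Var(N | M=8.5) = (5.7)²·(1 − (0.27)²) = 32.49·0.9271 = 30.1215.

30.1215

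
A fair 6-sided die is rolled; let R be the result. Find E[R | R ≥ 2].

4

Given R ≥ 2, R is equally likely to be any of {2, 3, 4, 5, 6}.
E[R | R ≥ 2] = (2 + 3 + 4 + 5 + 6) / 5 = 4.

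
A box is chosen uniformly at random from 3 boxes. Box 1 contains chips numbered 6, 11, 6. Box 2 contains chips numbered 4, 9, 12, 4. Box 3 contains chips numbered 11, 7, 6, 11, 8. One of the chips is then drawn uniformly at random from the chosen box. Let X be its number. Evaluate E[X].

1411/180

E[X | box 1] = (6+11+6)/3 = 23/3.
E[X | box 2] = (4+9+12+4)/4 = 29/4.
E[X | box 3] = (11+7+6+11+8)/5 = 43/5.
E[X] = (1/3)·(23/3) + (1/3)·(29/4) + (1/3)·(43/5) = 1411/180.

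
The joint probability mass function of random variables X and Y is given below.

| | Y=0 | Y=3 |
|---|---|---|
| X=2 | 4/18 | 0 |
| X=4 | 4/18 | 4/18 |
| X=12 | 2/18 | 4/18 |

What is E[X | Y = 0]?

24/5

P(Y = 0) = 5/9.
Σ X·P over the event = 2·(4/18) + 4·(4/18) + 12·(2/18) = 8/3.
E[X | Y = 0] = (8/3) / (5/9) = 24/5.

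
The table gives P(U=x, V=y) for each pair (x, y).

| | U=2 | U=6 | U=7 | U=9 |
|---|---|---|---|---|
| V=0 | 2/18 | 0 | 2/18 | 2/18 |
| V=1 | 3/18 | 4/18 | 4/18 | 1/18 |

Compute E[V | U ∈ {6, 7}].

P(U ∈ {6, 7}) = 5/9.
Σ V·P over the event = 1·(4/18) + 0·(2/18) + 1·(4/18) = 4/9.
E[V | U ∈ {6, 7}] = (4/9) / (5/9) = 4/5.

4/5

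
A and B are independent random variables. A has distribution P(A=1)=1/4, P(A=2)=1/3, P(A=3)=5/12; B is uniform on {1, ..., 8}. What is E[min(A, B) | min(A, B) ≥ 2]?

P(min(A, B) ≥ 2) = 21/32.
Summing min(A,B)·P(x,y) over outcomes with min(A, B) ≥ 2 gives 13/8.
E[min(A, B) | min(A, B) ≥ 2] = (13/8) / (21/32) = 52/21.

52/21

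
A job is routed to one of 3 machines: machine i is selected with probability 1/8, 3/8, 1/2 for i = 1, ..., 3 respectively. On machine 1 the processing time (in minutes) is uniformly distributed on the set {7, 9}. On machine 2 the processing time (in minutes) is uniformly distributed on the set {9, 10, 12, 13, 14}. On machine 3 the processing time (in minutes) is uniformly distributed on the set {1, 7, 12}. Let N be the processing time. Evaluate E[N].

E[N | machine 1] = (7+9)/2 = 8.
E[N | machine 2] = (9+10+12+13+14)/5 = 58/5.
E[N | machine 3] = (1+7+12)/3 = 20/3.
By the law of total expectation,
E[N] = (1/8)·(8) + (3/8)·(58/5) + (1/2)·(20/3) = 521/60.

521/60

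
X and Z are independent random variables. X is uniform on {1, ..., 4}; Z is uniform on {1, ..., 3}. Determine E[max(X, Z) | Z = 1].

5/2

Outcomes with Z = 1: (1,1), (2,1), (3,1), (4,1), each with probability 1/12.
E[max(X, Z) | Z = 1] = (1 + 2 + 3 + 4) / 4 = 5/2.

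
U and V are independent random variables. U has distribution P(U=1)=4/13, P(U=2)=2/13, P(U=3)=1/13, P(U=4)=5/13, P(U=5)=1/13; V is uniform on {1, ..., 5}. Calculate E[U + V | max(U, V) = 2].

P(max(U, V) = 2) = 8/65.
Summing (U+V)·P(x,y) over outcomes with max(U, V) = 2 gives 2/5.
E[U + V | max(U, V) = 2] = (2/5) / (8/65) = 13/4.

13/4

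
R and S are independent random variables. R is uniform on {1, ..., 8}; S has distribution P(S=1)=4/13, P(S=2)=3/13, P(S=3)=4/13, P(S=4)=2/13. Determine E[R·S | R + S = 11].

76/3

P(R + S = 11) = 3/52.
Summing RS·P(x,y) over outcomes with R + S = 11 gives 19/13.
E[R·S | R + S = 11] = (19/13) / (3/52) = 76/3.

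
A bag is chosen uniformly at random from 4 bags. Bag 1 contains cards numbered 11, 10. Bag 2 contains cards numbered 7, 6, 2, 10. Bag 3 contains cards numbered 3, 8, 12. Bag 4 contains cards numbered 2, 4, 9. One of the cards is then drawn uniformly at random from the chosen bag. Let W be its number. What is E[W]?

E[W | bag 1] = (11+10)/2 = 21/2.
E[W | bag 2] = (7+6+2+10)/4 = 25/4.
E[W | bag 3] = (3+8+12)/3 = 23/3.
E[W | bag 4] = (2+4+9)/3 = 5.
By the law of total expectation,
E[W] = (1/4)·(21/2) + (1/4)·(25/4) + (1/4)·(23/3) + (1/4)·(5) = 353/48.

353/48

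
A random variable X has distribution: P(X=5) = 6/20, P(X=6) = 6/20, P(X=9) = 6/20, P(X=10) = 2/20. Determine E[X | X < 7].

11/2

P(X < 7) = 3/5.
Σ over the event: 5·3/10 + 6·3/10 = 33/10.
E[X | X < 7] = (33/10) / (3/5) = 11/2.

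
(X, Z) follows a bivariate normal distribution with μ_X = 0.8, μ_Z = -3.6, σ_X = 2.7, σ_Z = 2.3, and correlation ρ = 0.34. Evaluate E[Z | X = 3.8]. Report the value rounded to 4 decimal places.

For a bivariate normal, E[Z | X=x] = μ_Z + ρ·(σ_Z/σ_X)·(x − μ_X).
E[Z | X=3.8] = -3.6 + (0.34)·(2.3/2.7)·(3.8 − (0.8)) = -3.6 + (0.28963)·(3) = -2.7311.

-2.7311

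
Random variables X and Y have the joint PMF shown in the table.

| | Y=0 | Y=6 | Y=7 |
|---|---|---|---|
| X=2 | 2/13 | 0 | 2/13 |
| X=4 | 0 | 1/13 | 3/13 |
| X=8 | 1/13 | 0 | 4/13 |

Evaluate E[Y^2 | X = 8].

P(X = 8) = 5/13.
Σ Y^2·P over the event = 0·(1/13) + 49·(4/13) = 196/13.
E[Y^2 | X = 8] = (196/13) / (5/13) = 196/5.

196/5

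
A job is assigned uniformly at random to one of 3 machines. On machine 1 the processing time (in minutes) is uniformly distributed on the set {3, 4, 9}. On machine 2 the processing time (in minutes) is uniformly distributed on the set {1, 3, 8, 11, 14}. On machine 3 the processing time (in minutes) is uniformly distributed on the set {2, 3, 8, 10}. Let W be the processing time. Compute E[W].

E[W | machine 1] = (3+4+9)/3 = 16/3.
E[W | machine 2] = (1+3+8+11+14)/5 = 37/5.
E[W | machine 3] = (2+3+8+10)/4 = 23/4.
By the law of total expectation,
E[W] = (1/3)·(16/3) + (1/3)·(37/5) + (1/3)·(23/4) = 1109/180.

1109/180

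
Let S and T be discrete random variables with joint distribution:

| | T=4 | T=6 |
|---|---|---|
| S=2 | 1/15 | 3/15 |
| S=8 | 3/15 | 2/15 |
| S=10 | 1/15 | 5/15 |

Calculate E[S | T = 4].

36/5

P(T = 4) = 1/3.
Σ S·P over the event = 2·(1/15) + 8·(3/15) + 10·(1/15) = 12/5.
E[S | T = 4] = (12/5) / (1/3) = 36/5.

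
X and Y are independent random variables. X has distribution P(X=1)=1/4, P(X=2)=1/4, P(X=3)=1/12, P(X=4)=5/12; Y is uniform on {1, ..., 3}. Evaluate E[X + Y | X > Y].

P(X > Y) = 5/9.
Summing (X+Y)·P(x,y) over outcomes with X > Y gives 3.
E[X + Y | X > Y] = (3) / (5/9) = 27/5.

27/5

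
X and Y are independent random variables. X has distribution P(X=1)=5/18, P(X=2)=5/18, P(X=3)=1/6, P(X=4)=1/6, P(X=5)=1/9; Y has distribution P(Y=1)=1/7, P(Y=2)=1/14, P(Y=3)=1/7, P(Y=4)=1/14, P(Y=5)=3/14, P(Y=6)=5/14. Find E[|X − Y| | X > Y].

P(X > Y) = 23/126.
Summing |X−Y|·P(x,y) over outcomes with X > Y gives 29/84.
E[|X − Y| | X > Y] = (29/84) / (23/126) = 87/46.

87/46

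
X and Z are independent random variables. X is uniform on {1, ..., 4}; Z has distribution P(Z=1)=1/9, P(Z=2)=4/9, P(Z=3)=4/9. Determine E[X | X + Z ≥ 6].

11/3

P(X + Z ≥ 6) = 1/3.
Summing X·P(x,y) over outcomes with X + Z ≥ 6 gives 11/9.
E[X | X + Z ≥ 6] = (11/9) / (1/3) = 11/3.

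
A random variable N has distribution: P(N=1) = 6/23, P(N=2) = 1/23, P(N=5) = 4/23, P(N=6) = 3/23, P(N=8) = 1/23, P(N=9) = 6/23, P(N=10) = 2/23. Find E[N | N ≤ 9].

P(N ≤ 9) = 21/23.
Σ over the event: 1·6/23 + 2·1/23 + 5·4/23 + 6·3/23 + 8·1/23 + 9·6/23 = 108/23.
E[N | N ≤ 9] = (108/23) / (21/23) = 36/7.

36/7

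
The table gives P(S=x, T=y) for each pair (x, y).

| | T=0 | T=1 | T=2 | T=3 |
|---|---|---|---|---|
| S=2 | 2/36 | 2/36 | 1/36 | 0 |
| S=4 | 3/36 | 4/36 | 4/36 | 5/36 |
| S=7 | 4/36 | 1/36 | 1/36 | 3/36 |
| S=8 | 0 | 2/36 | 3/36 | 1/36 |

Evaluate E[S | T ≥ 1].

47/9

P(T ≥ 1) = 3/4.
Summing S·P(S=x,T=y) over the conditioning event gives 47/12.
E[S | T ≥ 1] = (47/12) / (3/4) = 47/9.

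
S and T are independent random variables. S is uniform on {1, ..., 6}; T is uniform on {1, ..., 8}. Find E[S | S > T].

P(S > T) = 5/16.
Summing S·P(x,y) over outcomes with S > T gives 35/24.
E[S | S > T] = (35/24) / (5/16) = 14/3.

14/3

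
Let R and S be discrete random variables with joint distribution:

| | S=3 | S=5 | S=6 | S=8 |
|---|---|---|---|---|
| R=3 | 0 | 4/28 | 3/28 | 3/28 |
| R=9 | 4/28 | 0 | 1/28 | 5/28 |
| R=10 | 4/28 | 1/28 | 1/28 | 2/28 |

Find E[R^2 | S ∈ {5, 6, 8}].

P(S ∈ {5, 6, 8}) = 5/7.
Σ R^2·P over the event = 9·(4/28) + 9·(3/28) + 9·(3/28) + 81·(1/28) + 81·(5/28) + 100·(1/28) + 100·(1/28) + 100·(2/28) = 244/7.
E[R^2 | S ∈ {5, 6, 8}] = (244/7) / (5/7) = 244/5.

244/5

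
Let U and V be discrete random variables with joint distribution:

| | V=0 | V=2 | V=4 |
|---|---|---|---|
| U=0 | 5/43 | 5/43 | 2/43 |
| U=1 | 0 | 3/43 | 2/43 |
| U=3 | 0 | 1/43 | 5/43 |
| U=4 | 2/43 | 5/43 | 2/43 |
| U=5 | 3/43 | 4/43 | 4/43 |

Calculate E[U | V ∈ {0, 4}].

P(V ∈ {0, 4}) = 25/43.
Σ U·P over the event = 0·(5/43) + 0·(2/43) + 1·(2/43) + 3·(5/43) + 4·(2/43) + 4·(2/43) + 5·(3/43) + 5·(4/43) = 68/43.
E[U | V ∈ {0, 4}] = (68/43) / (25/43) = 68/25.

68/25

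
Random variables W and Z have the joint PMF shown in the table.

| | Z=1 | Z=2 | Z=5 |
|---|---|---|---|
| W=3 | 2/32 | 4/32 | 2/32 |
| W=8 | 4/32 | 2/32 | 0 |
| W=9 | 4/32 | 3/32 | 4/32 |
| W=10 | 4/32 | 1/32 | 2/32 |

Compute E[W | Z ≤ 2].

P(Z ≤ 2) = 3/4.
Σ W·P over the event = 3·(2/32) + 3·(4/32) + 8·(4/32) + 8·(2/32) + 9·(4/32) + 9·(3/32) + 10·(4/32) + 10·(1/32) = 179/32.
E[W | Z ≤ 2] = (179/32) / (3/4) = 179/24.

179/24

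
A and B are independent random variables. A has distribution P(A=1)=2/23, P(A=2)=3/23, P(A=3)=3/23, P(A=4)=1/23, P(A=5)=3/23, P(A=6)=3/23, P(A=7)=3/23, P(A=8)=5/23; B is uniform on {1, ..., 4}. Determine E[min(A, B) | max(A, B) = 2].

P(max(A, B) = 2) = 2/23.
Summing min(A,B)·P(x,y) over outcomes with max(A, B) = 2 gives 11/92.
E[min(A, B) | max(A, B) = 2] = (11/92) / (2/23) = 11/8.

11/8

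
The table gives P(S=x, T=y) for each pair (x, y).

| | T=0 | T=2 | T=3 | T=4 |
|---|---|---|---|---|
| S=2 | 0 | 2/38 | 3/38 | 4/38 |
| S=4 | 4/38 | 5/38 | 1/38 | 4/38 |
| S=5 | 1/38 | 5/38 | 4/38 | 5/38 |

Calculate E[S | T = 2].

49/12

P(T = 2) = 6/19.
Σ S·P over the event = 2·(2/38) + 4·(5/38) + 5·(5/38) = 49/38.
E[S | T = 2] = (49/38) / (6/19) = 49/12.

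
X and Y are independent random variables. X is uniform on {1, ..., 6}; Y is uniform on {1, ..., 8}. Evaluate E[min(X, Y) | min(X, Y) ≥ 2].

24/7

P(min(X, Y) ≥ 2) = 35/48.
Summing min(X,Y)·P(x,y) over outcomes with min(X, Y) ≥ 2 gives 5/2.
E[min(X, Y) | min(X, Y) ≥ 2] = (5/2) / (35/48) = 24/7.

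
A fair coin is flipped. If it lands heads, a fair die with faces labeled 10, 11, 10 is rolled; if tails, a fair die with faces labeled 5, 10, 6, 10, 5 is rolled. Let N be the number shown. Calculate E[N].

263/30

E[N | heads] = (10+11+10)/3 = 31/3.
E[N | tails] = (5+10+6+10+5)/5 = 36/5.
E[N] = (1/2)·(31/3) + (1/2)·(36/5) = 263/30.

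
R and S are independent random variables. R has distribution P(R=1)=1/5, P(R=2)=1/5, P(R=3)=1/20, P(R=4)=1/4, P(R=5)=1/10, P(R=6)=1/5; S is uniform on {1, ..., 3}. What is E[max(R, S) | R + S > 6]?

16/3

P(R + S > 6) = 7/20.
Summing max(R,S)·P(x,y) over outcomes with R + S > 6 gives 28/15.
E[max(R, S) | R + S > 6] = (28/15) / (7/20) = 16/3.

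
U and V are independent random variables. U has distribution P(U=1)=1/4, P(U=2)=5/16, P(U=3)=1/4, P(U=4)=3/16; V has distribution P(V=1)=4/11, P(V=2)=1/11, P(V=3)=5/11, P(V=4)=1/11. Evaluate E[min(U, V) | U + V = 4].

P(U + V = 4) = 41/176.
Summing min(U,V)·P(x,y) over outcomes with U + V = 4 gives 23/88.
E[min(U, V) | U + V = 4] = (23/88) / (41/176) = 46/41.

46/41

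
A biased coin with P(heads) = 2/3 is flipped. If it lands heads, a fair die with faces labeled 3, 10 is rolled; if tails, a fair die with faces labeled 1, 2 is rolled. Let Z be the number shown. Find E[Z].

29/6

E[Z | heads] = (3+10)/2 = 13/2.
E[Z | tails] = (1+2)/2 = 3/2.
E[Z] = (2/3)·(13/2) + (1/3)·(3/2) = 29/6.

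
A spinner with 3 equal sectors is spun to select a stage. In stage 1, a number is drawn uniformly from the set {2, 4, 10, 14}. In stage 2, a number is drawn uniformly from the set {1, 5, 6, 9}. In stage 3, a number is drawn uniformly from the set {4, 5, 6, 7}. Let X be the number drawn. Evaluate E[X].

73/12

E[X | stage 1] = (2+4+10+14)/4 = 15/2.
E[X | stage 2] = (1+5+6+9)/4 = 21/4.
E[X | stage 3] = (4+5+6+7)/4 = 11/2.
E[X] = (1/3)·(15/2) + (1/3)·(21/4) + (1/3)·(11/2) = 73/12.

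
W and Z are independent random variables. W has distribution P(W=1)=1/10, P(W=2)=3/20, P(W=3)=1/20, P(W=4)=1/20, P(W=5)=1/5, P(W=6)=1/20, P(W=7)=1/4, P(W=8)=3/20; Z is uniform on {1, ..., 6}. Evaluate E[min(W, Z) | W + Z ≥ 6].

16/5

P(W + Z ≥ 6) = 5/6.
Summing min(W,Z)·P(x,y) over outcomes with W + Z ≥ 6 gives 8/3.
E[min(W, Z) | W + Z ≥ 6] = (8/3) / (5/6) = 16/5.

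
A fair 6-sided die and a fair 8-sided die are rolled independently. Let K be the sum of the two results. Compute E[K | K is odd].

8

P(K is odd) = 1/2.
Σ over the event: 3·1/24 + 5·1/12 + 7·1/8 + 9·1/8 + 11·1/12 + 13·1/24 = 4.
E[K | K is odd] = (4) / (1/2) = 8.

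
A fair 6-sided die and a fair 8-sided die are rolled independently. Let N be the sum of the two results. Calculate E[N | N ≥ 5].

26/3

P(N ≥ 5) = 7/8.
E[N | N ≥ 5] = (91/12) / (7/8) = 26/3.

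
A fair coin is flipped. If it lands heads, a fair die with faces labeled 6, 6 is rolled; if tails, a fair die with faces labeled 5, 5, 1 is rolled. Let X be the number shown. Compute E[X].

29/6

E[X | heads] = (6+6)/2 = 6.
E[X | tails] = (5+5+1)/3 = 11/3.
E[X] = (1/2)·(6) + (1/2)·(11/3) = 29/6.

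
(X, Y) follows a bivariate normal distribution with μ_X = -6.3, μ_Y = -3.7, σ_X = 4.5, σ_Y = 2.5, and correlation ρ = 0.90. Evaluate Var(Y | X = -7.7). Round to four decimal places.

1.1875

For a bivariate normal, Var(Y | X=x) = σ_Y²(1 − ρ²).
Var(Y | X=-7.7) = (2.5)²·(1 − (0.90)²) = 6.25·0.19 = 1.1875.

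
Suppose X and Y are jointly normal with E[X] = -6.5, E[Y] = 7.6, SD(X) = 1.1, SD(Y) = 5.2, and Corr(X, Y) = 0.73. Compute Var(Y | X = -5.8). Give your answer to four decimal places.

Var(Y | X=x) = (1 − ρ²)·σ_Y².
Var(Y | X=-5.8) = (5.2)²·(1 − (0.73)²) = 27.04·0.4671 = 12.6304.

12.6304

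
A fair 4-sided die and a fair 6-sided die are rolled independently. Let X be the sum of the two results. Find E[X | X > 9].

10

P(X > 9) = 1/24.
Σ over the event: 10·1/24 = 5/12.
E[X | X > 9] = (5/12) / (1/24) = 10.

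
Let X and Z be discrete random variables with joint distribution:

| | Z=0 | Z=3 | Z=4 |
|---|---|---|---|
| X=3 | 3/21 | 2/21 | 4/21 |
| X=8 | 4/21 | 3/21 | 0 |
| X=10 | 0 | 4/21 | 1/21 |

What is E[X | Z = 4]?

22/5

P(Z = 4) = 5/21.
Σ X·P over the event = 3·(4/21) + 10·(1/21) = 22/21.
E[X | Z = 4] = (22/21) / (5/21) = 22/5.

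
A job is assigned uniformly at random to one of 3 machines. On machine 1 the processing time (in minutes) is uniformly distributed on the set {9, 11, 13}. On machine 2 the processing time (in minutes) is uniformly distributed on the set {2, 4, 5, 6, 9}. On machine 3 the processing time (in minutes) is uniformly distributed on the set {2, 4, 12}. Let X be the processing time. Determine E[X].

37/5

E[X | machine 1] = (9+11+13)/3 = 11.
E[X | machine 2] = (2+4+5+6+9)/5 = 26/5.
E[X | machine 3] = (2+4+12)/3 = 6.
E[X] = (1/3)·(11) + (1/3)·(26/5) + (1/3)·(6) = 37/5.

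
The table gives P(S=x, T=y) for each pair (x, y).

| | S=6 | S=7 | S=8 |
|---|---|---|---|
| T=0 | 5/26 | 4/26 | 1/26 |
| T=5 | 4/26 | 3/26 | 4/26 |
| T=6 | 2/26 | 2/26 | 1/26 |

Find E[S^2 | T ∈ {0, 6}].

P(T ∈ {0, 6}) = 15/26.
Σ S^2·P over the event = 36·(5/26) + 36·(2/26) + 49·(4/26) + 49·(2/26) + 64·(1/26) + 64·(1/26) = 337/13.
E[S^2 | T ∈ {0, 6}] = (337/13) / (15/26) = 674/15.

674/15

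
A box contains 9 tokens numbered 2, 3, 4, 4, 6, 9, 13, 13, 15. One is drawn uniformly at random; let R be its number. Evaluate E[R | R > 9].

P(R > 9) = 1/3.
Σ over the event: 13·2/9 + 15·1/9 = 41/9.
E[R | R > 9] = (41/9) / (1/3) = 41/3.

41/3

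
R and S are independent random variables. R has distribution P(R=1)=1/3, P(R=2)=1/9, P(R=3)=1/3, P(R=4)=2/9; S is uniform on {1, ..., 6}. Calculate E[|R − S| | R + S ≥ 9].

P(R + S ≥ 9) = 7/54.
Summing |R−S|·P(x,y) over outcomes with R + S ≥ 9 gives 5/18.
E[|R − S| | R + S ≥ 9] = (5/18) / (7/54) = 15/7.

15/7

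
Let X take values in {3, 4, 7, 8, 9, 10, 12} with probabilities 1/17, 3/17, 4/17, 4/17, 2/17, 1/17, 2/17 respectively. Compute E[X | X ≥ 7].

112/13

P(X ≥ 7) = 13/17.
Σ over the event: 7·4/17 + 8·4/17 + 9·2/17 + 10·1/17 + 12·2/17 = 112/17.
E[X | X ≥ 7] = (112/17) / (13/17) = 112/13.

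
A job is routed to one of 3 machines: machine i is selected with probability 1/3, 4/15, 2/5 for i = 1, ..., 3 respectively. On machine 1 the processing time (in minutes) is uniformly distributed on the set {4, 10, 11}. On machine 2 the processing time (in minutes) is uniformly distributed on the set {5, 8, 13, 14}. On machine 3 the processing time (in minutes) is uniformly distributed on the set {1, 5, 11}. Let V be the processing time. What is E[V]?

347/45

E[V | machine 1] = (4+10+11)/3 = 25/3.
E[V | machine 2] = (5+8+13+14)/4 = 10.
E[V | machine 3] = (1+5+11)/3 = 17/3.
By the law of total expectation,
E[V] = (1/3)·(25/3) + (4/15)·(10) + (2/5)·(17/3) = 347/45.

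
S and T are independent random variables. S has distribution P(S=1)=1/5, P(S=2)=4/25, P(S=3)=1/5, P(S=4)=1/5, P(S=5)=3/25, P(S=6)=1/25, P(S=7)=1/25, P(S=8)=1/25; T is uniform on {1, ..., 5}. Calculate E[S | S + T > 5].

163/39

P(S + T > 5) = 78/125.
Summing S·P(x,y) over outcomes with S + T > 5 gives 326/125.
E[S | S + T > 5] = (326/125) / (78/125) = 163/39.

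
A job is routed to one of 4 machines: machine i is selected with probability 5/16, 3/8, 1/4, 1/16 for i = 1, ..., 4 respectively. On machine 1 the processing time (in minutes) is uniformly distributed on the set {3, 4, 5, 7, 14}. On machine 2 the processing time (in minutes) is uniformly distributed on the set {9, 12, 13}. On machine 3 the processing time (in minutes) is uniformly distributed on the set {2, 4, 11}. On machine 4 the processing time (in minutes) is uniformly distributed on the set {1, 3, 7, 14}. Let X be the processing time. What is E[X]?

1559/192

E[X | machine 1] = (3+4+5+7+14)/5 = 33/5.
E[X | machine 2] = (9+12+13)/3 = 34/3.
E[X | machine 3] = (2+4+11)/3 = 17/3.
E[X | machine 4] = (1+3+7+14)/4 = 25/4.
By the law of total expectation,
E[X] = (5/16)·(33/5) + (3/8)·(34/3) + (1/4)·(17/3) + (1/16)·(25/4) = 1559/192.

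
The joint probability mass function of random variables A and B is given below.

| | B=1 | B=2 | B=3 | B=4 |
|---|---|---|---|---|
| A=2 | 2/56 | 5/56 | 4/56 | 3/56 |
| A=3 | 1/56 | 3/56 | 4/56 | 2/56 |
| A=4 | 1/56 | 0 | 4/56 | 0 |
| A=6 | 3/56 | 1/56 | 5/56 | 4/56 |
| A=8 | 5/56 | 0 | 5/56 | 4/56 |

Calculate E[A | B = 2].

P(B = 2) = 9/56.
Σ A·P over the event = 2·(5/56) + 3·(3/56) + 6·(1/56) = 25/56.
E[A | B = 2] = (25/56) / (9/56) = 25/9.

25/9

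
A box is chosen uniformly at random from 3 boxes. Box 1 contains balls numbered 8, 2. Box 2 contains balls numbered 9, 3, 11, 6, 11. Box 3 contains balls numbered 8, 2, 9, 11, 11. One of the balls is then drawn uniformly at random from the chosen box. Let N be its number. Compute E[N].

106/15

E[N | box 1] = (8+2)/2 = 5.
E[N | box 2] = (9+3+11+6+11)/5 = 8.
E[N | box 3] = (8+2+9+11+11)/5 = 41/5.
By the law of total expectation,
E[N] = (1/3)·(5) + (1/3)·(8) + (1/3)·(41/5) = 106/15.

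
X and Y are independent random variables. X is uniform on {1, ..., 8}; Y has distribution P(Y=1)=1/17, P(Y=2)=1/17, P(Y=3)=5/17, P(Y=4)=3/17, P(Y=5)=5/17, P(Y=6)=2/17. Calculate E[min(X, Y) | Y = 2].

15/8

P(Y = 2) = 1/17.
Summing min(X,Y)·P(x,y) over outcomes with Y = 2 gives 15/136.
E[min(X, Y) | Y = 2] = (15/136) / (1/17) = 15/8.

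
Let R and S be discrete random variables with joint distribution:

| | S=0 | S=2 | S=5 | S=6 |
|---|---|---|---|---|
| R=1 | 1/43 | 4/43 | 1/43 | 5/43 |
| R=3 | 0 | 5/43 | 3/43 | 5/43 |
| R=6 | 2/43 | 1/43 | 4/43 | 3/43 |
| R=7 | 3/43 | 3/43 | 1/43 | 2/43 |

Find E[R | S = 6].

P(S = 6) = 15/43.
Σ R·P over the event = 1·(5/43) + 3·(5/43) + 6·(3/43) + 7·(2/43) = 52/43.
E[R | S = 6] = (52/43) / (15/43) = 52/15.

52/15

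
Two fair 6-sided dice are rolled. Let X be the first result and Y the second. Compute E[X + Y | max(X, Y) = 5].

70/9

Outcomes with max(X, Y) = 5: (1,5), (2,5), (3,5), (4,5), (5,1), (5,2), (5,3), (5,4), (5,5), each with probability 1/36.
E[X + Y | max(X, Y) = 5] = (6 + 7 + 8 + 9 + 6 + 7 + 8 + 9 + 10) / 9 = 70/9.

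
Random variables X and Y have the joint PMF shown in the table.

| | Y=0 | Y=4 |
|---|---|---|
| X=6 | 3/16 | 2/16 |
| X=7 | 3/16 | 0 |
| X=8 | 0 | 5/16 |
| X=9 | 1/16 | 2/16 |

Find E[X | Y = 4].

70/9

P(Y = 4) = 9/16.
Σ X·P over the event = 6·(2/16) + 8·(5/16) + 9·(2/16) = 35/8.
E[X | Y = 4] = (35/8) / (9/16) = 70/9.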